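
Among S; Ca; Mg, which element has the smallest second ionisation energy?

Ca

The second ionization energy removes an electron from the +1 ion. For each element: S⁺ still has 5 valence electrons; Ca⁺ still has 1 valence electron; Mg⁺ still has 1 valence electron.
All are still removing valence electrons, so compare the +1 ions as you would atoms: IE_2 generally rises across a period (higher Z_eff) and falls down a group (larger shell), subject to the usual subshell exceptions.
Valence configurations: S⁺ [Ne]3s²3p³, Ca⁺ [Ar]4s¹, Mg⁺ [Ne]3s¹.
Tabulated IE_2 (kJ/mol): S 2252, Ca 1145, Mg 1451.
So the second ionization energies run Ca < Mg < S.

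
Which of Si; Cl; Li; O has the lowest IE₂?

Si

IE_2 is the cost of taking one more electron from the +1 cation: Si⁺ still has 3 valence electrons; Cl⁺ still has 6 valence electrons; Li⁺ is the bare [He] core; O⁺ still has 5 valence electrons.
Pulling an electron out of a noble-gas core costs far more than removing a remaining valence electron, so Li sits at the high end of IE_2.
Valence configurations: Si⁺ [Ne]3s²3p¹, Cl⁺ [Ne]3s²3p⁴, O⁺ [He]2s²2p³.
Tabulated IE_2 (kJ/mol): Si 1577, Cl 2298, Li 7298, O 3388.
Overall IE_2 order: Si < Cl < O < Li.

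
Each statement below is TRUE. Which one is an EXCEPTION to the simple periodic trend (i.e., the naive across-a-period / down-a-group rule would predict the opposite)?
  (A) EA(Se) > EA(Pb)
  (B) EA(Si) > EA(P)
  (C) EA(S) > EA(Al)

(B)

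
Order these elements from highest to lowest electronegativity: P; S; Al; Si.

S, P, Si, Al

Atoms toward the upper right of the periodic table pull bonding electrons most strongly.
All lie in period 3, so electronegativity increases left to right.
So from highest to lowest: S > P > Si > Al.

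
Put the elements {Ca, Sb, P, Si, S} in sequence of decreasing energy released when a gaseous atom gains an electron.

S > Si > Sb > P > Ca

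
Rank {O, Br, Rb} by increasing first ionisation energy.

Rb < Br < O

Removing the outermost electron gets harder across a period and easier down a group.
Here both period and group differ, so the two effects have to be weighed against each other.
Br > Rb: both effects reinforce here, so Br is clearly the higher of the two.
O > Br: the two effects oppose for this pair; the down-group effect wins (1314 vs 1140 kJ/mol).
Tabulated first ionization energy (kJ/mol): O 1314, Br 1140, Rb 403.
So from lowest to highest: Rb < Br < O.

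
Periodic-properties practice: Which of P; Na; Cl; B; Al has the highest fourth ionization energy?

Consider each +3 ion: P³⁺ still has 2 valence electrons; Na³⁺ is already 2 electrons into the core; Cl³⁺ still has 4 valence electrons; B³⁺ is the bare [He] core; Al³⁺ is the bare [Ne] core.
Core electrons are held far more tightly than valence electrons, so Na, Al and B top the IE_4 order.
Valence configurations: P³⁺ [Ne]3s², Cl³⁺ [Ne]3s²3p².
The numbers (kJ/mol): P 4964, Na 9543, Cl 5159, B 25026, Al 11577.
Putting it together, IE_4: P < Cl < Na < Al < B.

B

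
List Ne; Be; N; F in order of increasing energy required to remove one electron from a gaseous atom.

Be is in period 2, group 2; N is in period 2, group 15; F is in period 2, group 17; Ne is in period 2, group 18.
First ionization energy rises across a period (greater Z_eff holds electrons more tightly) and falls down a group (valence electrons are farther from the nucleus).
All lie in period 2, so first ionization energy increases left to right.
So from lowest to highest: Be < N < F < Ne.

Be < N < F < Ne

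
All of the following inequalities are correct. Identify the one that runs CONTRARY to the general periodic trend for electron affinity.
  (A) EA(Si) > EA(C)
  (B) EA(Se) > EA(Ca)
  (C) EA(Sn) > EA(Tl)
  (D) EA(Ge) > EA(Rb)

(A)

The general trend: electron affinity increases across a period and decreases down a group.
(A) Si (period 3, group 14) vs C (period 2, group 14): the stated order contradicts the simple trend.
(B) Se (period 4, group 16) vs Ca (period 4, group 2): the stated order agrees with the simple trend.
(C) Sn (period 5, group 14) vs Tl (period 6, group 13): the stated order agrees with the simple trend.
(D) Ge (period 4, group 14) vs Rb (period 5, group 1): the stated order agrees with the simple trend.
The exception is (A): Si's larger, more diffuse 3p orbitals accept an added electron slightly more readily than C's compact 2p.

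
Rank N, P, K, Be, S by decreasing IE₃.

Be, N, K, S, P

The third ionization energy removes an electron from the +2 ion. For each element: N²⁺ still has 3 valence electrons; P²⁺ still has 3 valence electrons; K²⁺ is already 1 electron into the core; Be²⁺ is the bare [He] core; S²⁺ still has 4 valence electrons.
Usually core removal costs more than valence removal, but here the competition is close: a tightly held n=2 valence electron can cost more to remove than an n=3 core electron, so the actual values have to decide it.
Valence configurations: N²⁺ [He]2s²2p¹, P²⁺ [Ne]3s²3p¹, S²⁺ [Ne]3s²3p².
Approximate IE_3 values (kJ/mol): N 4578, P 2914, K 4420, Be 14849, S 3357.
Putting it together, IE_3: P < S < K < N < Be.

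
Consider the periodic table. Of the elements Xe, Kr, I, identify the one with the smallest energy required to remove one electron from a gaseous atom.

I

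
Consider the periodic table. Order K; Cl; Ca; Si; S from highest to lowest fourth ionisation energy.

Ca > K > Cl > S > Si

IE_4 is the cost of taking one more electron from the +3 cation: K³⁺ is already 2 electrons into the core; Cl³⁺ still has 4 valence electrons; Ca³⁺ is already 1 electron into the core; Si³⁺ still has 1 valence electron; S³⁺ still has 3 valence electrons.
Core electrons are held far more tightly than valence electrons, so K and Ca top the IE_4 order.
Valence configurations: Cl³⁺ [Ne]3s²3p², Si³⁺ [Ne]3s¹, S³⁺ [Ne]3s²3p¹.
The numbers (kJ/mol): K 5877, Cl 5159, Ca 6491, Si 4356, S 4556.
Overall IE_4 order: Si < S < Cl < K < Ca.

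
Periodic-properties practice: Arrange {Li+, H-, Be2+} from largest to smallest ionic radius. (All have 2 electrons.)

All of these have 2 electrons, so size is governed by nuclear charge alone: the more protons, the stronger the pull on the same electron cloud, and the smaller the ion.
Nuclear charges: Be2+ (Z=4), Li+ (Z=3), H- (Z=1).
Largest to smallest: H- > Li+ > Be2+.

H-, Li+, Be2+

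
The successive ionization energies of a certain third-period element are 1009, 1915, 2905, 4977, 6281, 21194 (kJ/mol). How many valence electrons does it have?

5

Look for the largest jump between consecutive ionization energies: IE6/IE5 ≈ 3.4, far larger than any earlier ratio.
That jump marks the point where a core electron is being removed. So the atom has 5 valence electrons.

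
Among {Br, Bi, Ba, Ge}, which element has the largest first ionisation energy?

Br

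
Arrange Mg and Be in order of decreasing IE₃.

Be, Mg

After 2 electrons have been removed, what remains? Mg²⁺ is the bare [Ne] core; Be²⁺ is the bare [He] core.
All of these are removing an electron from a noble-gas core or deeper; the smaller core (lower principal quantum number) is held far more tightly, and within a period the higher nuclear charge binds the same core more tightly.
Tabulated IE_3 (kJ/mol): Mg 7733, Be 14849.
Overall IE_3 order: Mg < Be.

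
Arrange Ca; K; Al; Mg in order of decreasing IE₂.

K, Al, Mg, Ca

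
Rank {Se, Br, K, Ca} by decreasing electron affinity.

Electron affinity generally becomes more exothermic across a period toward the halogens and less exothermic down a group.
All lie in period 4; the across-period trend (electron affinity increases left to right) applies, with the exception below.
Note the exception: K has a higher electron affinity than Ca, contrary to the simple trend — adding an electron to Ca (ns²) has to open a new, higher-energy np subshell, which is unfavourable.
Approximate values (kJ/mol): K 48, Ca 2, Se 195, Br 325.
So from highest to lowest: Br > Se > K > Ca.

Br, Se, K, Ca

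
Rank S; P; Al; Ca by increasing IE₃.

Al < P < S < Ca

Consider each +2 ion: S²⁺ still has 4 valence electrons; P²⁺ still has 3 valence electrons; Al²⁺ still has 1 valence electron; Ca²⁺ is the bare [Ar] core.
Pulling an electron out of a noble-gas core costs far more than removing a remaining valence electron, so Ca sits at the high end of IE_3.
Valence configurations: S²⁺ [Ne]3s²3p², P²⁺ [Ne]3s²3p¹, Al²⁺ [Ne]3s¹.
The numbers (kJ/mol): S 3357, P 2914, Al 2745, Ca 4912.
Putting it together, IE_3: Al < P < S < Ca.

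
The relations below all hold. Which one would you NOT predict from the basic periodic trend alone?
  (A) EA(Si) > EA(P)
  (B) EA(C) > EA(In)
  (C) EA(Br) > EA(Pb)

The general trend: electron affinity increases across a period and decreases down a group.
(A) Si (period 3, group 14) vs P (period 3, group 15): the stated order contradicts the simple trend.
(B) C (period 2, group 14) vs In (period 5, group 13): the stated order agrees with the simple trend.
(C) Br (period 4, group 17) vs Pb (period 6, group 14): the stated order agrees with the simple trend.
The exception is (A): adding an electron to P's half-filled 3p³ is unfavourable, so Si (3p²) has the more exothermic EA.

(A)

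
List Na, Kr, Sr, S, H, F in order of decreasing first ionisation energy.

H is in period 1, group 1; F is in period 2, group 17; Na is in period 3, group 1; S is in period 3, group 16; Kr is in period 4, group 18; Sr is in period 5, group 2.
First ionization energy rises across a period (greater Z_eff holds electrons more tightly) and falls down a group (valence electrons are farther from the nucleus).
Neither a single period nor a single group — weigh both effects.
Sr > Na: the two effects oppose for this pair; the across-period effect wins (550 vs 496 kJ/mol).
S > Sr: relative to Sr, both the across-period and down-group shifts push S's first ionization energy up.
H > S: period and group pull opposite ways; the down-group shift dominates (1312 vs 1000 kJ/mol).
Kr > H: period and group pull opposite ways; the across-period shift dominates (1351 vs 1312 kJ/mol).
F > Kr: the two effects oppose for this pair; the down-group effect wins (1681 vs 1351 kJ/mol).
For reference (kJ/mol): H 1312, F 1681, Na 496, S 1000, Kr 1351, Sr 550.
So from highest to lowest: F > Kr > H > S > Sr > Na.

F, Kr, H, S, Sr, Na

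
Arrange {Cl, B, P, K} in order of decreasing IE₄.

B > K > Cl > P

The fourth ionization energy removes an electron from the +3 ion. For each element: Cl³⁺ still has 4 valence electrons; B³⁺ is the bare [He] core; P³⁺ still has 2 valence electrons; K³⁺ is already 2 electrons into the core.
Pulling an electron out of a noble-gas core costs far more than removing a remaining valence electron, so K and B sit at the high end of IE_4.
Valence configurations: Cl³⁺ [Ne]3s²3p², P³⁺ [Ne]3s².
The numbers (kJ/mol): Cl 5159, B 25026, P 4964, K 5877.
Putting it together, IE_4: P < Cl < K < B.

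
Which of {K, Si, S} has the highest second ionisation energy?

IE_2 is the cost of taking one more electron from the +1 cation: K⁺ is the bare [Ar] core; Si⁺ still has 3 valence electrons; S⁺ still has 5 valence electrons.
Breaking into a closed-shell core is much more expensive than removing a leftover valence electron — K has the largest IE_2 here.
Valence configurations: Si⁺ [Ne]3s²3p¹, S⁺ [Ne]3s²3p³.
Approximate IE_2 values (kJ/mol): K 3052, Si 1577, S 2252.
So the second ionization energies run Si < S < K.

K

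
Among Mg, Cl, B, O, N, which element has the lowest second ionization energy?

Mg

IE_2 is the cost of taking one more electron from the +1 cation: Mg⁺ still has 1 valence electron; Cl⁺ still has 6 valence electrons; B⁺ still has 2 valence electrons; O⁺ still has 5 valence electrons; N⁺ still has 4 valence electrons.
All are still removing valence electrons, so compare the +1 ions as you would atoms: IE_2 generally rises across a period (higher Z_eff) and falls down a group (larger shell), subject to the usual subshell exceptions.
Valence configurations: Mg⁺ [Ne]3s¹, Cl⁺ [Ne]3s²3p⁴, B⁺ [He]2s², O⁺ [He]2s²2p³, N⁺ [He]2s²2p².
The numbers (kJ/mol): Mg 1451, Cl 2298, B 2427, O 3388, N 2856.
Overall IE_2 order: Mg < Cl < B < N < O.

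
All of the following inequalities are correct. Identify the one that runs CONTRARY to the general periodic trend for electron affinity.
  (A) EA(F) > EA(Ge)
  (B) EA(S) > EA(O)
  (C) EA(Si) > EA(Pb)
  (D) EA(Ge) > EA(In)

(B)

The general trend: electron affinity increases across a period and decreases down a group.
(A) F (period 2, group 17) vs Ge (period 4, group 14): the stated order agrees with the simple trend.
(B) S (period 3, group 16) vs O (period 2, group 16): the stated order contradicts the simple trend.
(C) Si (period 3, group 14) vs Pb (period 6, group 14): the stated order agrees with the simple trend.
(D) Ge (period 4, group 14) vs In (period 5, group 13): the stated order agrees with the simple trend.
The exception is (B): the compact 2p subshell of O repels the added electron more than S's larger 3p does.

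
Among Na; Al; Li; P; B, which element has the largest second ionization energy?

Consider each +1 ion: Na⁺ is the bare [Ne] core; Al⁺ still has 2 valence electrons; Li⁺ is the bare [He] core; P⁺ still has 4 valence electrons; B⁺ still has 2 valence electrons.
Breaking into a closed-shell core is much more expensive than removing a leftover valence electron — Na and Li have the largest IE_2 here.
Valence configurations: Al⁺ [Ne]3s², P⁺ [Ne]3s²3p², B⁺ [He]2s².
Approximate IE_2 values (kJ/mol): Na 4562, Al 1817, Li 7298, P 1907, B 2427.
Putting it together, IE_2: Al < P < B < Na < Li.

Li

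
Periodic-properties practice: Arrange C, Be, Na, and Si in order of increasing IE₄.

Si < C < Na < Be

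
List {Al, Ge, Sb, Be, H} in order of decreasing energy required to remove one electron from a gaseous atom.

H is in period 1, group 1; Be is in period 2, group 2; Al is in period 3, group 13; Ge is in period 4, group 14; Sb is in period 5, group 15.
First ionization energy rises across a period (greater Z_eff holds electrons more tightly) and falls down a group (valence electrons are farther from the nucleus).
A diagonal step moves right (one effect) and down (the opposite effect) at once.
Ge > Al: the two effects oppose for this pair; the across-period effect wins (762 vs 578 kJ/mol).
Sb > Ge: the two effects oppose for this pair; the across-period effect wins (831 vs 762 kJ/mol).
Be > Sb: the two effects oppose for this pair; the down-group effect wins (900 vs 831 kJ/mol).
H > Be: period and group pull opposite ways; the down-group shift dominates (1312 vs 900 kJ/mol).
Approximate values (kJ/mol): H 1312, Be 900, Al 578, Ge 762, Sb 831.
So from highest to lowest: H > Be > Sb > Ge > Al.

H, Be, Sb, Ge, Al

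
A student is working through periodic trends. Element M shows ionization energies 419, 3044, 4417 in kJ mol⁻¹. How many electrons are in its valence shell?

Look for the largest jump between consecutive ionization energies: IE2/IE1 ≈ 7.3, far larger than any earlier ratio.
That jump marks the point where a core electron is being removed. So the atom has 1 valence electron.

1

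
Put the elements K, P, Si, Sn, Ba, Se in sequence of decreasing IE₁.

P > Se > Si > Sn > Ba > K

Si is in period 3, group 14; P is in period 3, group 15; K is in period 4, group 1; Se is in period 4, group 16; Sn is in period 5, group 14; Ba is in period 6, group 2.
IE₁ increases left→right with effective nuclear charge and decreases top→bottom as the valence shell moves farther out.
Here both period and group differ, so the two effects have to be weighed against each other.
Ba > K: the two effects oppose for this pair; the across-period effect wins (503 vs 419 kJ/mol).
Sn > Ba: both effects reinforce here, so Sn is clearly the higher of the two.
Si > Sn: they share group 14; the group trend gives Si the larger value.
Se > Si: the two effects oppose for this pair; the across-period effect wins (941 vs 786 kJ/mol).
P > Se: period and group pull opposite ways; the down-group shift dominates (1012 vs 941 kJ/mol).
Approximate values (kJ/mol): Si 786, P 1012, K 419, Se 941, Sn 709, Ba 503.
So from highest to lowest: P > Se > Si > Sn > Ba > K.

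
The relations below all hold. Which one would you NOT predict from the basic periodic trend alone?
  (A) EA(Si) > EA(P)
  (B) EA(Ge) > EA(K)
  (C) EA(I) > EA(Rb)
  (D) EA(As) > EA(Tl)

The general trend: electron affinity increases across a period and decreases down a group.
(A) Si (period 3, group 14) vs P (period 3, group 15): the stated order contradicts the simple trend.
(B) Ge (period 4, group 14) vs K (period 4, group 1): the stated order agrees with the simple trend.
(C) I (period 5, group 17) vs Rb (period 5, group 1): the stated order agrees with the simple trend.
(D) As (period 4, group 15) vs Tl (period 6, group 13): the stated order agrees with the simple trend.
The exception is (A): adding an electron to P's half-filled 3p³ is unfavourable, so Si (3p²) has the more exothermic EA.

(A)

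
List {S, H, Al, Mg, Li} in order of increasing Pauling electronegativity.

Li < Mg < Al < H < S

H is in period 1, group 1; Li is in period 2, group 1; Mg is in period 3, group 2; Al is in period 3, group 13; S is in period 3, group 16.
Atoms toward the upper right of the periodic table pull bonding electrons most strongly.
Here both period and group differ, so the two effects have to be weighed against each other.
Mg > Li: the two effects oppose for this pair; the across-period effect wins (1.31 vs 0.98).
Al > Mg: Al lies to the right of Mg in period 3, so the across-period effect alone puts Al higher.
H > Al: the two effects oppose for this pair; the down-group effect wins (2.20 vs 1.61).
S > H: period and group pull opposite ways; the across-period shift dominates (2.58 vs 2.20).
For reference (Pauling): H 2.20, Li 0.98, Mg 1.31, Al 1.61, S 2.58.
So from lowest to highest: Li < Mg < Al < H < S.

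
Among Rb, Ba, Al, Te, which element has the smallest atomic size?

Al is in period 3, group 13; Rb is in period 5, group 1; Te is in period 5, group 16; Ba is in period 6, group 2.
Radius decreases left→right (rising Z_eff, same n) and increases top→bottom (higher n).
These span different periods and groups, so the two trends combine.
Te > Al: the two effects oppose for this pair; the down-group effect wins (136 vs 126 pm).
Ba > Te: both effects reinforce here, so Ba is clearly the larger of the two.
Rb > Ba: period and group pull opposite ways; the across-period shift dominates (210 vs 196 pm).
Approximate values (pm): Al 126, Rb 210, Te 136, Ba 196.
The smallest atomic size among these belongs to Al.

Al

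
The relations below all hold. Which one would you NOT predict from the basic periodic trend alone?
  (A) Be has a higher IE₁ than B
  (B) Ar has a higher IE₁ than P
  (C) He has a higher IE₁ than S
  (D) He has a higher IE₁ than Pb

(A)

The general trend: IE₁ increases across a period and decreases down a group.
(A) Be (period 2, group 2) vs B (period 2, group 13): the stated order contradicts the simple trend.
(B) Ar (period 3, group 18) vs P (period 3, group 15): the stated order agrees with the simple trend.
(C) He (period 1, group 18) vs S (period 3, group 16): the stated order agrees with the simple trend.
(D) He (period 1, group 18) vs Pb (period 6, group 14): the stated order agrees with the simple trend.
The exception is (A): removing B's lone 2p electron is easier than breaking Be's filled 2s².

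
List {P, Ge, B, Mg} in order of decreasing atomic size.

B is in period 2, group 13; Mg is in period 3, group 2; P is in period 3, group 15; Ge is in period 4, group 14.
Across a period the added protons contract the valence shell; down a group each new principal shell makes the atom larger.
Here both period and group differ, so the two effects have to be weighed against each other.
P > B: period and group pull opposite ways; the down-group shift dominates (111 vs 85 pm).
Ge > P: relative to P, both the across-period and down-group shifts push Ge's atomic radius up.
Mg > Ge: period and group pull opposite ways; the across-period shift dominates (139 vs 121 pm).
Tabulated atomic radius (pm): B 85, Mg 139, P 111, Ge 121.
So from largest to smallest: Mg > Ge > P > B.

Mg, Ge, P, B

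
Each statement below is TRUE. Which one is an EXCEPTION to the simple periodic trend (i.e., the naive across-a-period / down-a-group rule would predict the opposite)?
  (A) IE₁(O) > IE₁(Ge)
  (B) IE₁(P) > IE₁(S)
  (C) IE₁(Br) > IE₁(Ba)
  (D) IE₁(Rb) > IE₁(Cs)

(B)

The general trend: first ionization energy increases across a period and decreases down a group.
(A) O (period 2, group 16) vs Ge (period 4, group 14): the stated order agrees with the simple trend.
(B) P (period 3, group 15) vs S (period 3, group 16): the stated order contradicts the simple trend.
(C) Br (period 4, group 17) vs Ba (period 6, group 2): the stated order agrees with the simple trend.
(D) Rb (period 5, group 1) vs Cs (period 6, group 1): the stated order agrees with the simple trend.
The exception is (B): S (3p⁴) ionizes more easily than half-filled P (3p³) because the paired 3p electron in S is pushed out by e⁻–e⁻ repulsion.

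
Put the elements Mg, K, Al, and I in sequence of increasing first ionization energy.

K < Al < Mg < I

Removing the outermost electron gets harder across a period and easier down a group.
Neither a single period nor a single group — weigh both effects.
Al > K: both effects reinforce here, so Al is clearly the higher of the two.
Mg > Al: this pair runs against the simple trend — see the exception note.
I > Mg: the two effects oppose for this pair; the across-period effect wins (1008 vs 738 kJ/mol).
Note the exception: Mg has a higher first ionization energy than Al, contrary to the simple trend — Al's single 3p electron is easier to remove than one from Mg's filled 3s².
For reference (kJ/mol): Mg 738, Al 578, K 419, I 1008.
So from lowest to highest: K < Al < Mg < I.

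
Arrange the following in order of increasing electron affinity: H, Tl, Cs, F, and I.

Tl, Cs, H, I, F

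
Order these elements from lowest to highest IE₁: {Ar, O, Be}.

Across a period the outer electron is held more tightly (higher IE₁); down a group it sits in a higher shell, more shielded, and comes off more easily.
Neither a single period nor a single group — weigh both effects.
O > Be: both are in period 2; the period trend gives O the larger value.
Ar > O: the two effects oppose for this pair; the across-period effect wins (1521 vs 1314 kJ/mol).
Approximate values (kJ/mol): Be 900, O 1314, Ar 1521.
So from lowest to highest: Be < O < Ar.

Be < O < Ar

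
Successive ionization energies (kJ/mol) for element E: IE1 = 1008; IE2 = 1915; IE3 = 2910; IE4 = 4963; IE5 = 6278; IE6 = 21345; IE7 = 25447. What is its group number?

Group 15

Look for the largest jump between consecutive ionization energies: IE6/IE5 ≈ 3.4, far larger than any earlier ratio.
That jump marks the point where a core electron is being removed. So the atom has 5 valence electrons.
A main-group element with 5 valence electrons is in group 15.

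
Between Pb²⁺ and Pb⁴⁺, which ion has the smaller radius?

Pb⁴⁺

Both ions have Z = 82 protons, but Pb⁴⁺ has lost more electrons, so its remaining electrons feel a larger effective nuclear charge per electron and are pulled in more tightly.
Higher positive charge → smaller ion, so Pb²⁺ > Pb⁴⁺.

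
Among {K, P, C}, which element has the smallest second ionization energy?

Consider each +1 ion: K⁺ is the bare [Ar] core; P⁺ still has 4 valence electrons; C⁺ still has 3 valence electrons.
Core electrons are held far more tightly than valence electrons, so K tops the IE_2 order.
Valence configurations: P⁺ [Ne]3s²3p², C⁺ [He]2s²2p¹.
The numbers (kJ/mol): K 3052, P 1907, C 2353.
So the second ionization energies run P < C < K.

P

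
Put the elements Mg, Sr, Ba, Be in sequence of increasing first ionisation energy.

Ba, Sr, Mg, Be

Be is in period 2, group 2; Mg is in period 3, group 2; Sr is in period 5, group 2; Ba is in period 6, group 2.
Across a period the outer electron is held more tightly (higher IE₁); down a group it sits in a higher shell, more shielded, and comes off more easily.
All are in group 2, so first ionization energy increases up the group.
So from lowest to highest: Ba < Sr < Mg < Be.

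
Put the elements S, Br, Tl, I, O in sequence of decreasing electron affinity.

O is in period 2, group 16; S is in period 3, group 16; Br is in period 4, group 17; I is in period 5, group 17; Tl is in period 6, group 13.
Atoms with high Z_eff and room in the valence shell (especially the halogens) have the most exothermic electron affinities.
Here both period and group differ, so the two effects have to be weighed against each other.
O > Tl: both effects reinforce here, so O is clearly the higher of the two.
S > O: this pair runs against the simple trend — see the exception note.
I > S: period and group pull opposite ways; the across-period shift dominates (295 vs 200 kJ/mol).
Br > I: they share group 17; the group trend gives Br the larger value.
Note the exception: S has a higher electron affinity than O, contrary to the simple trend — the compact 2p subshell of O repels the added electron more than S's larger 3p does.
Approximate values (kJ/mol): O 141, S 200, Br 325, I 295, Tl 19.
So from highest to lowest: Br > I > S > O > Tl.

Br, I, S, O, Tl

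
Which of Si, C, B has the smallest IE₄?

Si

Consider each +3 ion: Si³⁺ still has 1 valence electron; C³⁺ still has 1 valence electron; B³⁺ is the bare [He] core.
Pulling an electron out of a noble-gas core costs far more than removing a remaining valence electron, so B sits at the high end of IE_4.
Valence configurations: Si³⁺ [Ne]3s¹, C³⁺ [He]2s¹.
The numbers (kJ/mol): Si 4356, C 6223, B 25026.
Putting it together, IE_4: Si < C < B.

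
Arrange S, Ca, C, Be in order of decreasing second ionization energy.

Consider each +1 ion: S⁺ still has 5 valence electrons; Ca⁺ still has 1 valence electron; C⁺ still has 3 valence electrons; Be⁺ still has 1 valence electron.
All are still removing valence electrons, so compare the +1 ions as you would atoms: IE_2 generally rises across a period (higher Z_eff) and falls down a group (larger shell), subject to the usual subshell exceptions.
Valence configurations: S⁺ [Ne]3s²3p³, Ca⁺ [Ar]4s¹, C⁺ [He]2s²2p¹, Be⁺ [He]2s¹.
The numbers (kJ/mol): S 2252, Ca 1145, C 2353, Be 1757.
Putting it together, IE_2: Ca < Be < S < C.

C, S, Be, Ca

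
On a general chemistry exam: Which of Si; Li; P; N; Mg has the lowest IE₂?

Mg

IE_2 is the cost of taking one more electron from the +1 cation: Si⁺ still has 3 valence electrons; Li⁺ is the bare [He] core; P⁺ still has 4 valence electrons; N⁺ still has 4 valence electrons; Mg⁺ still has 1 valence electron.
Breaking into a closed-shell core is much more expensive than removing a leftover valence electron — Li has the largest IE_2 here.
Valence configurations: Si⁺ [Ne]3s²3p¹, P⁺ [Ne]3s²3p², N⁺ [He]2s²2p², Mg⁺ [Ne]3s¹.
The numbers (kJ/mol): Si 1577, Li 7298, P 1907, N 2856, Mg 1451.
Hence IE_2: Mg < Si < P < N < Li.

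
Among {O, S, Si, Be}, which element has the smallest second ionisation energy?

The second ionization energy removes an electron from the +1 ion. For each element: O⁺ still has 5 valence electrons; S⁺ still has 5 valence electrons; Si⁺ still has 3 valence electrons; Be⁺ still has 1 valence electron.
All are still removing valence electrons, so compare the +1 ions as you would atoms: IE_2 generally rises across a period (higher Z_eff) and falls down a group (larger shell), subject to the usual subshell exceptions.
Valence configurations: O⁺ [He]2s²2p³, S⁺ [Ne]3s²3p³, Si⁺ [Ne]3s²3p¹, Be⁺ [He]2s¹.
The numbers (kJ/mol): O 3388, S 2252, Si 1577, Be 1757.
Putting it together, IE_2: Si < Be < S < O.

Si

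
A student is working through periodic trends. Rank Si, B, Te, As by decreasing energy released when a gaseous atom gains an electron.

B is in period 2, group 13; Si is in period 3, group 14; As is in period 4, group 15; Te is in period 5, group 16.
Atoms with high Z_eff and room in the valence shell (especially the halogens) have the most exothermic electron affinities.
These sit on a diagonal, where the across-period and down-group effects partly cancel.
As > B: period and group pull opposite ways; the across-period shift dominates (78 vs 27 kJ/mol).
Si > As: the two effects oppose for this pair; the down-group effect wins (134 vs 78 kJ/mol).
Te > Si: the two effects oppose for this pair; the across-period effect wins (190 vs 134 kJ/mol).
Approximate values (kJ/mol): B 27, Si 134, As 78, Te 190.
So from highest to lowest: Te > Si > As > B.

Te, Si, As, B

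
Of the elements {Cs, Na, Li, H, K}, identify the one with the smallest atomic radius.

H

H is in period 1, group 1; Li is in period 2, group 1; Na is in period 3, group 1; K is in period 4, group 1; Cs is in period 6, group 1.
Radius decreases left→right (rising Z_eff, same n) and increases top→bottom (higher n).
All are in group 1, so atomic radius increases down the group.
The smallest atomic radius among these belongs to H.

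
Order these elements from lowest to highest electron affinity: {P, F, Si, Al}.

Al < P < Si < F

EA tends to increase across a period and decrease down a group, though the pattern is less regular than for IE or radius.
These span different periods and groups, so the two trends combine.
P > Al: P lies to the right of Al in period 3, so the across-period effect alone puts P higher.
Si > P: this pair runs against the simple trend — see the exception note.
F > Si: both effects reinforce here, so F is clearly the higher of the two.
Note the exception: Si has a higher electron affinity than P, contrary to the simple trend — adding an electron to P's half-filled 3p³ is unfavourable, so Si (3p²) has the more exothermic EA.
Approximate values (kJ/mol): F 328, Al 42, Si 134, P 72.
So from lowest to highest: Al < P < Si < F.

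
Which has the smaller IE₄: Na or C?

Consider each +3 ion: Na³⁺ is already 2 electrons into the core; C³⁺ still has 1 valence electron.
Breaking into a closed-shell core is much more expensive than removing a leftover valence electron — Na has the largest IE_4 here.
Tabulated IE_4 (kJ/mol): Na 9543, C 6223.
Hence IE_4: C < Na.

C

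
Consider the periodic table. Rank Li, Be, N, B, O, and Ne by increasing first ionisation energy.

Li is in period 2, group 1; Be is in period 2, group 2; B is in period 2, group 13; N is in period 2, group 15; O is in period 2, group 16; Ne is in period 2, group 18.
Across a period the outer electron is held more tightly (higher IE₁); down a group it sits in a higher shell, more shielded, and comes off more easily.
All lie in period 2; the across-period trend (first ionization energy increases left to right) applies, with the exception below.
Note the exception: Be has a higher first ionization energy than B, contrary to the simple trend — removing B's lone 2p electron is easier than breaking Be's filled 2s².
Note the exception: N has a higher first ionization energy than O, contrary to the simple trend — pairing an electron in O's 2p⁴ costs repulsion energy, so O ionizes more easily than half-filled N (2p³).
Approximate values (kJ/mol): Li 520, Be 900, B 801, N 1402, O 1314, Ne 2081.
So from lowest to highest: Li < B < Be < O < N < Ne.

Li, B, Be, O, N, Ne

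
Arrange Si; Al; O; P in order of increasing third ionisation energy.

Al < P < Si < O

IE_3 is the cost of taking one more electron from the +2 cation: Si²⁺ still has 2 valence electrons; Al²⁺ still has 1 valence electron; O²⁺ still has 4 valence electrons; P²⁺ still has 3 valence electrons.
All are still removing valence electrons, so compare the +2 ions as you would atoms: IE_3 generally rises across a period (higher Z_eff) and falls down a group (larger shell), subject to the usual subshell exceptions.
Valence configurations: Si²⁺ [Ne]3s², Al²⁺ [Ne]3s¹, O²⁺ [He]2s²2p², P²⁺ [Ne]3s²3p¹.
P²⁺ loses a lone 3p electron whereas Si²⁺ must break into a filled 3s² pair, so IE_3(Si) > IE_3(P) even though P has the higher nuclear charge.
The numbers (kJ/mol): Si 3232, Al 2745, O 5300, P 2914.
Overall IE_3 order: Al < P < Si < O.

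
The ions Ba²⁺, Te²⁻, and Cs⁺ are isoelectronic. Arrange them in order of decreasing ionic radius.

Te²⁻ > Cs⁺ > Ba²⁺

All of these have 54 electrons, so size is governed by nuclear charge alone: the more protons, the stronger the pull on the same electron cloud, and the smaller the ion.
Nuclear charges: Ba²⁺ (Z=56), Cs⁺ (Z=55), Te²⁻ (Z=52).
Largest to smallest: Te²⁻ > Cs⁺ > Ba²⁺.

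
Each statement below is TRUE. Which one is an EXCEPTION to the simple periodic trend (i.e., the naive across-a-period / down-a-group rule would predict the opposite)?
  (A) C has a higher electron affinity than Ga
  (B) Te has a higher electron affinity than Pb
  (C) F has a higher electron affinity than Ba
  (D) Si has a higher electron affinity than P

(D)

The general trend: electron affinity increases across a period and decreases down a group.
(A) C (period 2, group 14) vs Ga (period 4, group 13): the stated order agrees with the simple trend.
(B) Te (period 5, group 16) vs Pb (period 6, group 14): the stated order agrees with the simple trend.
(C) F (period 2, group 17) vs Ba (period 6, group 2): the stated order agrees with the simple trend.
(D) Si (period 3, group 14) vs P (period 3, group 15): the stated order contradicts the simple trend.
The exception is (D): adding an electron to P's half-filled 3p³ is unfavourable, so Si (3p²) has the more exothermic EA.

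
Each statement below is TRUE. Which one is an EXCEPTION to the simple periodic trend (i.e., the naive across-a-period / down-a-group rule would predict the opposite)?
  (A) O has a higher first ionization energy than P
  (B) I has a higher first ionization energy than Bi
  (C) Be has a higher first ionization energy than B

(C)

The general trend: first ionization energy increases across a period and decreases down a group.
(A) O (period 2, group 16) vs P (period 3, group 15): the stated order agrees with the simple trend.
(B) I (period 5, group 17) vs Bi (period 6, group 15): the stated order agrees with the simple trend.
(C) Be (period 2, group 2) vs B (period 2, group 13): the stated order contradicts the simple trend.
The exception is (C): removing B's lone 2p electron is easier than breaking Be's filled 2s².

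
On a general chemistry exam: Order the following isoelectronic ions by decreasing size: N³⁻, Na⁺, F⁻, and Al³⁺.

All of these have 10 electrons, so size is governed by nuclear charge alone: the more protons, the stronger the pull on the same electron cloud, and the smaller the ion.
Nuclear charges: Al³⁺ (Z=13), Na⁺ (Z=11), F⁻ (Z=9), N³⁻ (Z=7).
Largest to smallest: N³⁻ > F⁻ > Na⁺ > Al³⁺.

N³⁻ > F⁻ > Na⁺ > Al³⁺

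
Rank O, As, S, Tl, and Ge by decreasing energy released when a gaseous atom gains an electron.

O is in period 2, group 16; S is in period 3, group 16; Ge is in period 4, group 14; As is in period 4, group 15; Tl is in period 6, group 13.
Electron affinity generally becomes more exothermic across a period toward the halogens and less exothermic down a group.
Here both period and group differ, so the two effects have to be weighed against each other.
As > Tl: both effects reinforce here, so As is clearly the higher of the two.
Ge > As: this pair runs against the simple trend — see the exception note.
O > Ge: relative to Ge, both the across-period and down-group shifts push O's electron affinity up.
S > O: this pair runs against the simple trend — see the exception note.
Note the exception: Ge has a higher electron affinity than As, contrary to the simple trend — adding an electron to As's half-filled 4p³ is unfavourable, so Ge (4p²) has the more exothermic EA.
Note the exception: S has a higher electron affinity than O, contrary to the simple trend — the compact 2p subshell of O repels the added electron more than S's larger 3p does.
Tabulated electron affinity (kJ/mol): O 141, S 200, Ge 119, As 78, Tl 19.
So from highest to lowest: S > O > Ge > As > Tl.

S, O, Ge, As, Tl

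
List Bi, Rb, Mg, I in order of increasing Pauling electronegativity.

Rb < Mg < Bi < I

Atoms toward the upper right of the periodic table pull bonding electrons most strongly.
These span different periods and groups, so the two trends combine.
Mg > Rb: both effects reinforce here, so Mg is clearly the higher of the two.
Bi > Mg: the two effects oppose for this pair; the across-period effect wins (2.02 vs 1.31).
I > Bi: relative to Bi, both the across-period and down-group shifts push I's electronegativity up.
For reference (Pauling): Mg 1.31, Rb 0.82, I 2.66, Bi 2.02.
So from lowest to highest: Rb < Mg < Bi < I.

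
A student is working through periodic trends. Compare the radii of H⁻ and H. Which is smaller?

Forming H⁻ adds 1 electron to H. More electron–electron repulsion in the same shell, with unchanged nuclear charge, lets the cloud expand.
An anion is larger than its parent atom: H⁻ > H.

H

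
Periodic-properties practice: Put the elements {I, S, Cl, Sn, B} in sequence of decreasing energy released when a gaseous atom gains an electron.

Cl > I > S > Sn > B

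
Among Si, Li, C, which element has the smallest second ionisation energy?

IE_2 is the cost of taking one more electron from the +1 cation: Si⁺ still has 3 valence electrons; Li⁺ is the bare [He] core; C⁺ still has 3 valence electrons.
Pulling an electron out of a noble-gas core costs far more than removing a remaining valence electron, so Li sits at the high end of IE_2.
Valence configurations: Si⁺ [Ne]3s²3p¹, C⁺ [He]2s²2p¹.
The numbers (kJ/mol): Si 1577, Li 7298, C 2353.
Overall IE_2 order: Si < C < Li.

Si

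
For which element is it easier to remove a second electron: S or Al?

Consider each +1 ion: S⁺ still has 5 valence electrons; Al⁺ still has 2 valence electrons.
All are still removing valence electrons, so compare the +1 ions as you would atoms: IE_2 generally rises across a period (higher Z_eff) and falls down a group (larger shell), subject to the usual subshell exceptions.
Valence configurations: S⁺ [Ne]3s²3p³, Al⁺ [Ne]3s².
Approximate IE_2 values (kJ/mol): S 2252, Al 1817.
Hence IE_2: Al < S.

Al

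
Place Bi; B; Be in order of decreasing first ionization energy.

First ionization energy rises across a period (greater Z_eff holds electrons more tightly) and falls down a group (valence electrons are farther from the nucleus).
These span different periods and groups, so the two trends combine.
B > Bi: the two effects oppose for this pair; the down-group effect wins (801 vs 703 kJ/mol).
Be > B: this pair runs against the simple trend — see the exception note.
Note the exception: Be has a higher first ionization energy than B, contrary to the simple trend — removing B's lone 2p electron is easier than breaking Be's filled 2s².
Tabulated first ionization energy (kJ/mol): Be 900, B 801, Bi 703.
So from highest to lowest: Be > B > Bi.

Be, B, Bi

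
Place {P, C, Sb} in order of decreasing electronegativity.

C > P > Sb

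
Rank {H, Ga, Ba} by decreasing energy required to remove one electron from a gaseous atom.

H > Ga > Ba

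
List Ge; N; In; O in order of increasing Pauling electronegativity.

N is in period 2, group 15; O is in period 2, group 16; Ge is in period 4, group 14; In is in period 5, group 13.
Smaller atoms with higher effective nuclear charge are more electronegative.
Here both period and group differ, so the two effects have to be weighed against each other.
Ge > In: both effects reinforce here, so Ge is clearly the higher of the two.
N > Ge: relative to Ge, both the across-period and down-group shifts push N's electronegativity up.
O > N: both are in period 2; the period trend gives O the larger value.
Approximate values (Pauling): N 3.04, O 3.44, Ge 2.01, In 1.78.
So from lowest to highest: In < Ge < N < O.

In < Ge < N < O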